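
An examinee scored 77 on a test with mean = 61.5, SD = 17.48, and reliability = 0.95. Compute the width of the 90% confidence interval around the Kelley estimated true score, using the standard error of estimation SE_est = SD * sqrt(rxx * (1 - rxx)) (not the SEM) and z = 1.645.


True score estimate = 0.95*77 + 0.05*61.5 = 76.225
SE_est = SD * sqrt(rxx * (1 - rxx)) = 17.48 * sqrt(0.95 * 0.05) = 17.48 * sqrt(0.0475) = 3.809678
CI = T_est +/- z * SE_est, so width = 2 * z * SE_est = 2 * 1.645 * 3.809678
Width = 12.5338

12.5338


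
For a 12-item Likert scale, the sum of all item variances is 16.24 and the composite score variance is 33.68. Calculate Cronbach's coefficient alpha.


alpha = (k/(k-1)) * (1 - sum(si^2)/s_total^2)
= (12/11) * (1 - 16.24/33.68)
alpha = 0.5649

0.5649


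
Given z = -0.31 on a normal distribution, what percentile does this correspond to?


CDF(z) = 0.5 * (1 + erf(z/sqrt(2)))
erf(-0.2192) = -0.2434
CDF = 0.3783
Percentile rank = 0.3783 * 100 = 37.83

37.83


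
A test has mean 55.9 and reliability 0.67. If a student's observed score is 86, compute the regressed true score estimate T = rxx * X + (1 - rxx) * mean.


T_est = rxx * X + (1 - rxx) * mean
T_est = 0.67 * 86 + 0.33 * 55.9
T_est = 57.62 + 18.447
T_est = 76.067

76.067


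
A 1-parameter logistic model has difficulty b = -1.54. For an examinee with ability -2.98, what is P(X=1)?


theta - b = -2.98 - -1.54 = -1.44
exp(-(theta - b)) = exp(1.44) = 4.2207
P = 1 / (1 + 4.2207)
P = 0.1915

0.1915


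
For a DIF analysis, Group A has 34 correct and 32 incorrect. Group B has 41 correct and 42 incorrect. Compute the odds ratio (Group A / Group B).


Odds_A = 34/32 = 1.0625
Odds_B = 41/42 = 0.9762
OR = Odds_A / Odds_B = 1.0625 / 0.9762
Exactly, OR = (34 * 42) / (32 * 41) = 1428 / 1312
OR = 1.0884

1.0884


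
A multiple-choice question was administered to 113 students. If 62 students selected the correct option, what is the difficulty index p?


Item difficulty p = number correct / total examinees
p = 62 / 113
p = 0.5487

0.5487


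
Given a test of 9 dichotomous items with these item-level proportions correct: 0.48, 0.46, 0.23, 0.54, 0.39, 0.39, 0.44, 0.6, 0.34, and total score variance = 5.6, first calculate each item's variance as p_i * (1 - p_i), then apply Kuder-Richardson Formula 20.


For each item, compute p_i * q_i:
  Item 1: 0.48 * 0.52 = 0.2496
  Item 2: 0.46 * 0.54 = 0.2484
  Item 3: 0.23 * 0.77 = 0.1771
  Item 4: 0.54 * 0.46 = 0.2484
  Item 5: 0.39 * 0.61 = 0.2379
  Item 6: 0.39 * 0.61 = 0.2379
  Item 7: 0.44 * 0.56 = 0.2464
  Item 8: 0.6 * 0.4 = 0.24
  Item 9: 0.34 * 0.66 = 0.2244
Sum(p_i * q_i) = 0.2496 + 0.2484 + 0.1771 + 0.2484 + 0.2379 + 0.2379 + 0.2464 + 0.24 + 0.2244 = 2.1101
KR-20 = (k/(k-1)) * (1 - Sum(p_i*q_i) / Var_total)
= (9/8) * (1 - 2.1101/5.6)
= 1.125 * 0.6232
KR-20 = 0.7011

0.7011


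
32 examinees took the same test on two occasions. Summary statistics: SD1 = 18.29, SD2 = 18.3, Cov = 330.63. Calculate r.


r = cov(X,Y) / (SD_X * SD_Y)
r = 330.63 / (18.29 * 18.3)
r = 330.63 / 334.707
r = 0.9878

0.9878


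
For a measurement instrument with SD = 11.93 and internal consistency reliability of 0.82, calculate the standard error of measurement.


SEM = SD * sqrt(1 - rxx)
SEM = 11.93 * sqrt(1 - 0.82)
SEM = 11.93 * sqrt(0.18) = 11.93 * 0.424264
SEM = 5.0615

5.0615


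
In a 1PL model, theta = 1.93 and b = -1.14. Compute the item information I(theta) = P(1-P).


P = 1/(1+exp(-(1.93--1.14))) = 0.9556
I = P*(1-P) = 0.9556 * 0.0444
I = 0.0424

0.0424


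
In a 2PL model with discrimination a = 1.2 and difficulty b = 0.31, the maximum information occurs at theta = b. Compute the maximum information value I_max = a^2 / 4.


For 2PL, max info at theta = b = 0.31
I_max = a^2 / 4 = 1.2^2 / 4
= 1.44 / 4
I_max = 0.36

0.36


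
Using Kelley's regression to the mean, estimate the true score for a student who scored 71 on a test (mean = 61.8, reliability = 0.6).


T_est = rxx * X + (1 - rxx) * mean
T_est = 0.6 * 71 + 0.4 * 61.8
T_est = 42.6 + 24.72
T_est = 67.32

67.32


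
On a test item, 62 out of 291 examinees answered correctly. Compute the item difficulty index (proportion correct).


Item difficulty p = number correct / total examinees
p = 62 / 291
p = 0.2131

0.2131


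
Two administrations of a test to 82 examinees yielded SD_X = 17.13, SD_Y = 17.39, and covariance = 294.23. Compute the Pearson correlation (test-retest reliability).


r = cov(X,Y) / (SD_X * SD_Y)
r = 294.23 / (17.13 * 17.39)
r = 294.23 / 297.8907
r = 0.9877

0.9877


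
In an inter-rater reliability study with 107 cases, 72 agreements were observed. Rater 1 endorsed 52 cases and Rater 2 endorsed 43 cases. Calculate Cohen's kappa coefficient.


P_o = 72/107 = 0.672897
P_e = (52*43 + 55*64) / 11449 = 0.502751
kappa = (P_o - P_e) / (1 - P_e)
kappa = (0.672897 - 0.502751) / (1 - 0.502751)
kappa = 0.3422

0.3422


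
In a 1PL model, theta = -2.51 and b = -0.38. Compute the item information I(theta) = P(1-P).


P = 1/(1+exp(-(-2.51--0.38))) = 0.1062
I = P*(1-P) = 0.1062 * 0.8938
I = 0.0949

0.0949


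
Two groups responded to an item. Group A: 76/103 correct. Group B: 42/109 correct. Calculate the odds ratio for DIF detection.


Odds_A = 76/27 = 2.8148
Odds_B = 42/67 = 0.6269
OR = Odds_A / Odds_B = 2.8148 / 0.6269
Exactly, OR = (76 * 67) / (27 * 42) = 5092 / 1134
OR = 4.4903

4.4903


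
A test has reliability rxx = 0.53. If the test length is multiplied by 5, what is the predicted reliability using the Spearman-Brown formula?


r_new = (n * rxx) / (1 + (n-1) * rxx)
r_new = (5 * 0.53) / (1 + 4 * 0.53)
r_new = 2.65 / 3.12
r_new = 0.8494

0.8494


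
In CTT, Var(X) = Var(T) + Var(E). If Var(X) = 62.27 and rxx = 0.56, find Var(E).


var_true = rxx * var_obs = 0.56 * 62.27 = 34.8712
var_error = var_obs - var_true
var_error = 62.27 - 34.8712
var_error = 27.3988

27.3988


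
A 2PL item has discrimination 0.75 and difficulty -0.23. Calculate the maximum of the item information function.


For 2PL, max info at theta = b = -0.23
I_max = a^2 / 4 = 0.75^2 / 4
= 0.5625 / 4
I_max = 0.1406

0.1406


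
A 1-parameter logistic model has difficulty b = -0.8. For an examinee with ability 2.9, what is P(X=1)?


theta - b = 2.9 - -0.8 = 3.7
exp(-(theta - b)) = exp(-3.7) = 0.0247
P = 1 / (1 + 0.0247)
P = 0.9759

0.9759


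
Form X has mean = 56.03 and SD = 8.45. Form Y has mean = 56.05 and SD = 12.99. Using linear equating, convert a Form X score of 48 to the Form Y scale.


slope = SD_Y / SD_X = 12.99 / 8.45 ~ 1.5373
intercept = mean_Y - slope * mean_X = 56.05 - (12.99 / 8.45) * 56.03 ~ -30.0837
Y = slope * X + intercept. To avoid rounding drift from the rounded slope/intercept, evaluate the equivalent form Y = mean_Y + SD_Y * (X - mean_X) / SD_X at full precision:
Y = 56.05 + 12.99 * (48 - 56.03) / 8.45
Y = 56.05 - 12.99 * 8.03 / 8.45
Y = 56.05 - 104.3097 / 8.45
Y = 56.05 - 12.3443
Y = 43.7057

43.7057


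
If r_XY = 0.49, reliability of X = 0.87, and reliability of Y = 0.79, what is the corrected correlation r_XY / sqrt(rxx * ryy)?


r_corrected = rxy / sqrt(rxx * ryy)
= 0.49 / sqrt(0.87 * 0.79)
= 0.49 / sqrt(0.6873)
= 0.49 / 0.829036
r_corrected = 0.591

0.591


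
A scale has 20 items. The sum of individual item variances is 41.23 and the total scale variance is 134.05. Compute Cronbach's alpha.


alpha = (k/(k-1)) * (1 - sum(si^2)/s_total^2)
= (20/19) * (1 - 41.23/134.05)
alpha = 0.7289

0.7289


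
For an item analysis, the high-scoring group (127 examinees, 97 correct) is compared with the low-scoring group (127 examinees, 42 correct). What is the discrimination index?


p_upper = 97/127 = 0.7638
p_lower = 42/127 = 0.3307
D = 0.7638 - 0.3307 = 0.4331

0.4331


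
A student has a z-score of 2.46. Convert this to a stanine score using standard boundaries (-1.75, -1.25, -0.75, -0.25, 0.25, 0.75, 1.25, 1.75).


Stanine boundaries: [-1.75, -1.25, -0.75, -0.25, 0.25, 0.75, 1.25, 1.75]
z = 2.46
Check each boundary:
  z >= -1.75 -> could be stanine 2
  z >= -1.25 -> could be stanine 3
  z >= -0.75 -> could be stanine 4
  z >= -0.25 -> could be stanine 5
  z >= 0.25 -> could be stanine 6
  z >= 0.75 -> could be stanine 7
  z >= 1.25 -> could be stanine 8
  z >= 1.75 -> could be stanine 9
Highest qualifying boundary gives stanine = 9

9


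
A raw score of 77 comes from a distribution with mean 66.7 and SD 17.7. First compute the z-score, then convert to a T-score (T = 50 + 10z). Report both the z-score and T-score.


z = (X - mean) / SD = (77 - 66.7) / 17.7
z = 10.3 / 17.7
z = 0.5819
T-score = T = 50 + 10z
Carry z at full precision (z = 10.3 / 17.7) into the conversion:
T-score = 50 + 10 * (10.3 / 17.7) = 50 + 103 / 17.7
T-score = 50 + 5.8192
T-score = 55.8192

55.8192


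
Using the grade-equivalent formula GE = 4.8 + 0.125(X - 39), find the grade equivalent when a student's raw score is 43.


raw - median = 43 - 39 = 4
slope * diff = 0.125 * 4 = 0.5
GE = 4.8 + 0.5
GE = 5.3

5.3


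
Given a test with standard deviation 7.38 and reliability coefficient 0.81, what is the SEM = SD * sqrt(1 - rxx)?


SEM = SD * sqrt(1 - rxx)
SEM = 7.38 * sqrt(1 - 0.81)
SEM = 7.38 * sqrt(0.19) = 7.38 * 0.43589
SEM = 3.2169

3.2169


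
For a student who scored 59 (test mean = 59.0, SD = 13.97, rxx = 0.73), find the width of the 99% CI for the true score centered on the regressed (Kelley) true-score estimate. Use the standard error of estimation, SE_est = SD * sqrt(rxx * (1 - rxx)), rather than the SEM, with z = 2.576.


True score estimate = 0.73*59 + 0.27*59.0 = 59.0
SE_est = SD * sqrt(rxx * (1 - rxx)) = 13.97 * sqrt(0.73 * 0.27) = 13.97 * sqrt(0.1971) = 6.202114
CI = T_est +/- z * SE_est, so width = 2 * z * SE_est = 2 * 2.576 * 6.202114
Width = 31.9533

31.9533


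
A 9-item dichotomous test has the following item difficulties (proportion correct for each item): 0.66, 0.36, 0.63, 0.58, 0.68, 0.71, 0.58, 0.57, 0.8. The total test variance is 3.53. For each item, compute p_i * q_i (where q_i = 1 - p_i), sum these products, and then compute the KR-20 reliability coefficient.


For each item, compute p_i * q_i:
  Item 1: 0.66 * 0.34 = 0.2244
  Item 2: 0.36 * 0.64 = 0.2304
  Item 3: 0.63 * 0.37 = 0.2331
  Item 4: 0.58 * 0.42 = 0.2436
  Item 5: 0.68 * 0.32 = 0.2176
  Item 6: 0.71 * 0.29 = 0.2059
  Item 7: 0.58 * 0.42 = 0.2436
  Item 8: 0.57 * 0.43 = 0.2451
  Item 9: 0.8 * 0.2 = 0.16
Sum(p_i * q_i) = 0.2244 + 0.2304 + 0.2331 + 0.2436 + 0.2176 + 0.2059 + 0.2436 + 0.2451 + 0.16 = 2.0037
KR-20 = (k/(k-1)) * (1 - Sum(p_i*q_i) / Var_total)
= (9/8) * (1 - 2.0037/3.53)
= 1.125 * 0.4324
KR-20 = 0.4864

0.4864


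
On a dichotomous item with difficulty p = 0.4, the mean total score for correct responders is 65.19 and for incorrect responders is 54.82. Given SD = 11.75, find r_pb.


q = 1 - p = 0.6
rpb = ((M1 - M0) / SD) * sqrt(p * q)
rpb = ((65.19 - 54.82) / 11.75) * sqrt(0.4 * 0.6)
rpb = 0.4324

0.4324


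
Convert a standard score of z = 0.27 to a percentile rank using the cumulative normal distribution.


CDF(z) = 0.5 * (1 + erf(z/sqrt(2)))
erf(0.1909) = 0.2128
CDF = 0.6064
Percentile rank = 0.6064 * 100 = 60.64

60.64


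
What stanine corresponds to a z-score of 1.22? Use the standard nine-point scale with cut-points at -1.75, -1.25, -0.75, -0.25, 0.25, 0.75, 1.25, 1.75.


Stanine boundaries: [-1.75, -1.25, -0.75, -0.25, 0.25, 0.75, 1.25, 1.75]
z = 1.22
Check each boundary:
  z >= -1.75 -> could be stanine 2
  z >= -1.25 -> could be stanine 3
  z >= -0.75 -> could be stanine 4
  z >= -0.25 -> could be stanine 5
  z >= 0.25 -> could be stanine 6
  z >= 0.75 -> could be stanine 7
  z < 1.25
  z < 1.75
Highest qualifying boundary gives stanine = 7

7


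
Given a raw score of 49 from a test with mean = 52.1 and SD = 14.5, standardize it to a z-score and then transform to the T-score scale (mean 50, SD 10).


z = (X - mean) / SD = (49 - 52.1) / 14.5
z = -3.1 / 14.5
z = -0.2138
T-score = T = 50 + 10z
Carry z at full precision (z = -3.1 / 14.5) into the conversion:
T-score = 50 + 10 * (-3.1 / 14.5) = 50 + -31 / 14.5
T-score = 50 + -2.1379
T-score = 47.8621

47.8621


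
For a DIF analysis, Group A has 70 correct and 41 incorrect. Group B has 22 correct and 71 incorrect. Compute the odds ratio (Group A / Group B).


Odds_A = 70/41 = 1.7073
Odds_B = 22/71 = 0.3099
OR = Odds_A / Odds_B = 1.7073 / 0.3099
Exactly, OR = (70 * 71) / (41 * 22) = 4970 / 902
OR = 5.51

5.51


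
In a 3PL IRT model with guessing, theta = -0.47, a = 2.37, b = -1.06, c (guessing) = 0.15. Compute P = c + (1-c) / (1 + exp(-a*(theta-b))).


logit = 2.37*(-0.47 - -1.06) = 1.3983
P* = 1/(1 + exp(-1.3983)) = 0.8019
P = 0.15 + (1 - 0.15) * 0.8019
P = 0.8316

0.8316


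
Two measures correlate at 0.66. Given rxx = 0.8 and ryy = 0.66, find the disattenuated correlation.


r_corrected = rxy / sqrt(rxx * ryy)
= 0.66 / sqrt(0.8 * 0.66)
= 0.66 / sqrt(0.528)
= 0.66 / 0.726636
r_corrected = 0.9083

0.9083


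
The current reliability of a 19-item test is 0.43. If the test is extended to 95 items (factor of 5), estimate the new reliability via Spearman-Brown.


r_new = (n * rxx) / (1 + (n-1) * rxx)
r_new = (5 * 0.43) / (1 + 4 * 0.43)
r_new = 2.15 / 2.72
r_new = 0.7904

0.7904


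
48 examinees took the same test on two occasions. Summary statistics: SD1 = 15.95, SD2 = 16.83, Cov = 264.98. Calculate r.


r = cov(X,Y) / (SD_X * SD_Y)
r = 264.98 / (15.95 * 16.83)
r = 264.98 / 268.4385
r = 0.9871

0.9871


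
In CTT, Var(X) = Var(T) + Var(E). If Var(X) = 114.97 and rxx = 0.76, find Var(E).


var_true = rxx * var_obs = 0.76 * 114.97 = 87.3772
var_error = var_obs - var_true
var_error = 114.97 - 87.3772
var_error = 27.5928

27.5928


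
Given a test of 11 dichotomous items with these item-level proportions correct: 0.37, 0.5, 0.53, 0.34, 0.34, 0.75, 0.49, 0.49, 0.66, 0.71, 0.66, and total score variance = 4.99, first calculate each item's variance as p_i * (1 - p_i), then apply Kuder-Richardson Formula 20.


For each item, compute p_i * q_i:
  Item 1: 0.37 * 0.63 = 0.2331
  Item 2: 0.5 * 0.5 = 0.25
  Item 3: 0.53 * 0.47 = 0.2491
  Item 4: 0.34 * 0.66 = 0.2244
  Item 5: 0.34 * 0.66 = 0.2244
  Item 6: 0.75 * 0.25 = 0.1875
  Item 7: 0.49 * 0.51 = 0.2499
  Item 8: 0.49 * 0.51 = 0.2499
  Item 9: 0.66 * 0.34 = 0.2244
  Item 10: 0.71 * 0.29 = 0.2059
  Item 11: 0.66 * 0.34 = 0.2244
Sum(p_i * q_i) = 0.2331 + 0.25 + 0.2491 + 0.2244 + 0.2244 + 0.1875 + 0.2499 + 0.2499 + 0.2244 + 0.2059 + 0.2244 = 2.523
KR-20 = (k/(k-1)) * (1 - Sum(p_i*q_i) / Var_total)
= (11/10) * (1 - 2.523/4.99)
= 1.1 * 0.4944
KR-20 = 0.5438

0.5438


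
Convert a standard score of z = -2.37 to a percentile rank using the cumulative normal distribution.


CDF(z) = 0.5 * (1 + erf(z/sqrt(2)))
erf(-1.6758) = -0.9822
CDF = 0.0089
Percentile rank = 0.0089 * 100 = 0.89

0.89


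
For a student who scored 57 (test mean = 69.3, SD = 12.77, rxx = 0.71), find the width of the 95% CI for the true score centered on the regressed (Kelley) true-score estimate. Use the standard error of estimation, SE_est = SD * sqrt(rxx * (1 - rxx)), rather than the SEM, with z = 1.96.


True score estimate = 0.71*57 + 0.29*69.3 = 60.567
SE_est = SD * sqrt(rxx * (1 - rxx)) = 12.77 * sqrt(0.71 * 0.29) = 12.77 * sqrt(0.2059) = 5.794541
CI = T_est +/- z * SE_est, so width = 2 * z * SE_est = 2 * 1.96 * 5.794541
Width = 22.7146

22.7146


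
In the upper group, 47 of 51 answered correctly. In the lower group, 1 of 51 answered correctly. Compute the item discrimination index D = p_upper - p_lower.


p_upper = 47/51 = 0.9216
p_lower = 1/51 = 0.0196
D = 0.9216 - 0.0196 = 0.902

0.902


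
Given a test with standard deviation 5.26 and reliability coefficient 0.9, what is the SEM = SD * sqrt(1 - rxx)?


SEM = SD * sqrt(1 - rxx)
SEM = 5.26 * sqrt(1 - 0.9)
SEM = 5.26 * sqrt(0.1) = 5.26 * 0.316228
SEM = 1.6634

1.6634


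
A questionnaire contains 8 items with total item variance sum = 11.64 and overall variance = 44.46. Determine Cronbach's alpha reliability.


alpha = (k/(k-1)) * (1 - sum(si^2)/s_total^2)
= (8/7) * (1 - 11.64/44.46)
alpha = 0.8436

0.8436


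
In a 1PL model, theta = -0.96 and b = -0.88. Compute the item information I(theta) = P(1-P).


P = 1/(1+exp(-(-0.96--0.88))) = 0.48
I = P*(1-P) = 0.48 * 0.52
I = 0.2496

0.2496


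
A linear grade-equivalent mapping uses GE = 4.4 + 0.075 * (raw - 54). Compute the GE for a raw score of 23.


raw - median = 23 - 54 = -31
slope * diff = 0.075 * -31 = -2.325
GE = 4.4 + -2.325
GE = 2.075

2.075


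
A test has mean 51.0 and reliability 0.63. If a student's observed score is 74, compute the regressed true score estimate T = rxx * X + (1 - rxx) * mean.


T_est = rxx * X + (1 - rxx) * mean
T_est = 0.63 * 74 + 0.37 * 51.0
T_est = 46.62 + 18.87
T_est = 65.49

65.49


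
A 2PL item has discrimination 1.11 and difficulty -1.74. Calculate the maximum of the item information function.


For 2PL, max info at theta = b = -1.74
I_max = a^2 / 4 = 1.11^2 / 4
= 1.2321 / 4
I_max = 0.308

0.308


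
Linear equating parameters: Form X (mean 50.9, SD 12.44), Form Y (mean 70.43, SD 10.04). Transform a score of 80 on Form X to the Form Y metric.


slope = SD_Y / SD_X = 10.04 / 12.44 ~ 0.8071
intercept = mean_Y - slope * mean_X = 70.43 - (10.04 / 12.44) * 50.9 ~ 29.3499
Y = slope * X + intercept. To avoid rounding drift from the rounded slope/intercept, evaluate the equivalent form Y = mean_Y + SD_Y * (X - mean_X) / SD_X at full precision:
Y = 70.43 + 10.04 * (80 - 50.9) / 12.44
Y = 70.43 + 10.04 * 29.1 / 12.44
Y = 70.43 + 292.164 / 12.44
Y = 70.43 + 23.4859
Y = 93.9159

93.9159


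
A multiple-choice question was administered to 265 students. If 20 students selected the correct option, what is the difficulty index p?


Item difficulty p = number correct / total examinees
p = 20 / 265
p = 0.0755

0.0755


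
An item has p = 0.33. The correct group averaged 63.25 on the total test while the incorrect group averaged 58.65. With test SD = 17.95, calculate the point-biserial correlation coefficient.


q = 1 - p = 0.67
rpb = ((M1 - M0) / SD) * sqrt(p * q)
rpb = ((63.25 - 58.65) / 17.95) * sqrt(0.33 * 0.67)
rpb = 0.1205

0.1205


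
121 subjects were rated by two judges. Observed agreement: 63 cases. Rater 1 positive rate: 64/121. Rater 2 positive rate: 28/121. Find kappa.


P_o = 63/121 = 0.520661
P_e = (64*28 + 57*93) / 14641 = 0.484461
kappa = (P_o - P_e) / (1 - P_e)
kappa = (0.520661 - 0.484461) / (1 - 0.484461)
kappa = 0.0702

0.0702


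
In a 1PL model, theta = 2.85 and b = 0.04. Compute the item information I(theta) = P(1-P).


P = 1/(1+exp(-(2.85-0.04))) = 0.9432
I = P*(1-P) = 0.9432 * 0.0568
I = 0.0536

0.0536


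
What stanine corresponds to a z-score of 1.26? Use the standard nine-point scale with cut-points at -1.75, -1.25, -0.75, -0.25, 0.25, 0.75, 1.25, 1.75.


Stanine boundaries: [-1.75, -1.25, -0.75, -0.25, 0.25, 0.75, 1.25, 1.75]
z = 1.26
Check each boundary:
  z >= -1.75 -> could be stanine 2
  z >= -1.25 -> could be stanine 3
  z >= -0.75 -> could be stanine 4
  z >= -0.25 -> could be stanine 5
  z >= 0.25 -> could be stanine 6
  z >= 0.75 -> could be stanine 7
  z >= 1.25 -> could be stanine 8
  z < 1.75
Highest qualifying boundary gives stanine = 8

8


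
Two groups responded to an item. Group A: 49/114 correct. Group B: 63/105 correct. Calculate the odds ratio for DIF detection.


Odds_A = 49/65 = 0.7538
Odds_B = 63/42 = 1.5
OR = Odds_A / Odds_B = 0.7538 / 1.5
Exactly, OR = (49 * 42) / (65 * 63) = 2058 / 4095
OR = 0.5026

0.5026


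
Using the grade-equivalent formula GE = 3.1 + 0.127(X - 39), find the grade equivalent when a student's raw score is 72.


raw - median = 72 - 39 = 33
slope * diff = 0.127 * 33 = 4.191
GE = 3.1 + 4.191
GE = 7.291

7.291


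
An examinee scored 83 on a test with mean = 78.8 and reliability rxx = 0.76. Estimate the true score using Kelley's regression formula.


T_est = rxx * X + (1 - rxx) * mean
T_est = 0.76 * 83 + 0.24 * 78.8
T_est = 63.08 + 18.912
T_est = 81.992

81.992


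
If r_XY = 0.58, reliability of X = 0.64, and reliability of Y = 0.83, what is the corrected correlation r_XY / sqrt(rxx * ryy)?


r_corrected = rxy / sqrt(rxx * ryy)
= 0.58 / sqrt(0.64 * 0.83)
= 0.58 / sqrt(0.5312)
= 0.58 / 0.728835
r_corrected = 0.7958

0.7958


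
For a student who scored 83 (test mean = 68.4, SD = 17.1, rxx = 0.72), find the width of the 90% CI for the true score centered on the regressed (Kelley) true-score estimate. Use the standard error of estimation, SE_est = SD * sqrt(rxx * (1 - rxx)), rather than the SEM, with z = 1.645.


True score estimate = 0.72*83 + 0.28*68.4 = 78.912
SE_est = SD * sqrt(rxx * (1 - rxx)) = 17.1 * sqrt(0.72 * 0.28) = 17.1 * sqrt(0.2016) = 7.677881
CI = T_est +/- z * SE_est, so width = 2 * z * SE_est = 2 * 1.645 * 7.677881
Width = 25.2602

25.2602


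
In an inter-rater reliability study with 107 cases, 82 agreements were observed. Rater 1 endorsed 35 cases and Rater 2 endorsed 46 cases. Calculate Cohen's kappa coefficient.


P_o = 82/107 = 0.766355
P_e = (35*46 + 72*61) / 11449 = 0.524238
kappa = (P_o - P_e) / (1 - P_e)
kappa = (0.766355 - 0.524238) / (1 - 0.524238)
kappa = 0.5089

0.5089


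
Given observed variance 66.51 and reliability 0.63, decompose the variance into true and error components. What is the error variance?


var_true = rxx * var_obs = 0.63 * 66.51 = 41.9013
var_error = var_obs - var_true
var_error = 66.51 - 41.9013
var_error = 24.6087

24.6087


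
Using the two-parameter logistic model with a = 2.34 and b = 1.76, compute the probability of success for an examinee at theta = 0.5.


a*(theta - b) = 2.34 * (0.5 - 1.76) = -2.9484
exp(--2.9484) = 19.0754
P = 1 / (1 + 19.0754)
P = 0.0498

0.0498


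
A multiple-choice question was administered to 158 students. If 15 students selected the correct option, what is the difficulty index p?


Item difficulty p = number correct / total examinees
p = 15 / 158
p = 0.0949

0.0949


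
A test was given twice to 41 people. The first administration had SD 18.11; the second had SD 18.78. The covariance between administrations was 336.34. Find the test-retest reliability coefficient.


r = cov(X,Y) / (SD_X * SD_Y)
r = 336.34 / (18.11 * 18.78)
r = 336.34 / 340.1058
r = 0.9889

0.9889


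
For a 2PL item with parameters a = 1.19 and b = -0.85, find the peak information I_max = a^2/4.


For 2PL, max info at theta = b = -0.85
I_max = a^2 / 4 = 1.19^2 / 4
= 1.4161 / 4
I_max = 0.354

0.354


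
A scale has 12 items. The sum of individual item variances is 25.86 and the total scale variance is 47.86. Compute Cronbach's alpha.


alpha = (k/(k-1)) * (1 - sum(si^2)/s_total^2)
= (12/11) * (1 - 25.86/47.86)
alpha = 0.5015

0.5015


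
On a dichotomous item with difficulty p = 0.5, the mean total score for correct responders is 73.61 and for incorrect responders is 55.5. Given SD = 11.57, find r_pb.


q = 1 - p = 0.5
rpb = ((M1 - M0) / SD) * sqrt(p * q)
rpb = ((73.61 - 55.5) / 11.57) * sqrt(0.5 * 0.5)
rpb = 0.7826

0.7826


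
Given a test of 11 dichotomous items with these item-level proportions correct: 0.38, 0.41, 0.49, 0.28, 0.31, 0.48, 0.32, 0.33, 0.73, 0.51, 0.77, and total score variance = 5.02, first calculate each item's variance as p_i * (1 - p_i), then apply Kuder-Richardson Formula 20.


For each item, compute p_i * q_i:
  Item 1: 0.38 * 0.62 = 0.2356
  Item 2: 0.41 * 0.59 = 0.2419
  Item 3: 0.49 * 0.51 = 0.2499
  Item 4: 0.28 * 0.72 = 0.2016
  Item 5: 0.31 * 0.69 = 0.2139
  Item 6: 0.48 * 0.52 = 0.2496
  Item 7: 0.32 * 0.68 = 0.2176
  Item 8: 0.33 * 0.67 = 0.2211
  Item 9: 0.73 * 0.27 = 0.1971
  Item 10: 0.51 * 0.49 = 0.2499
  Item 11: 0.77 * 0.23 = 0.1771
Sum(p_i * q_i) = 0.2356 + 0.2419 + 0.2499 + 0.2016 + 0.2139 + 0.2496 + 0.2176 + 0.2211 + 0.1971 + 0.2499 + 0.1771 = 2.4553
KR-20 = (k/(k-1)) * (1 - Sum(p_i*q_i) / Var_total)
= (11/10) * (1 - 2.4553/5.02)
= 1.1 * 0.5109
KR-20 = 0.562

0.562


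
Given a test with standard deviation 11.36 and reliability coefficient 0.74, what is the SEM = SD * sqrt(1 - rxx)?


SEM = SD * sqrt(1 - rxx)
SEM = 11.36 * sqrt(1 - 0.74)
SEM = 11.36 * sqrt(0.26) = 11.36 * 0.509902
SEM = 5.7925

5.7925


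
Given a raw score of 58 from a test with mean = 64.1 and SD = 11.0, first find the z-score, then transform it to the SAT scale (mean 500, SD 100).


z = (X - mean) / SD = (58 - 64.1) / 11.0
z = -6.1 / 11.0
z = -0.5545
SAT-scale = SAT = 500 + 100z
Carry z at full precision (z = -6.1 / 11.0) into the conversion:
SAT-scale = 500 + 100 * (-6.1 / 11.0) = 500 + -610 / 11.0
SAT-scale = 500 + -55.4545
SAT-scale = 444.5455

444.5455


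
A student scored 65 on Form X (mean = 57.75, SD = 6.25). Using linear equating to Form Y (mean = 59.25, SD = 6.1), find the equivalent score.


slope = SD_Y / SD_X = 6.1 / 6.25 ~ 0.976
intercept = mean_Y - slope * mean_X = 59.25 - (6.1 / 6.25) * 57.75 ~ 2.886
Y = slope * X + intercept. To avoid rounding drift from the rounded slope/intercept, evaluate the equivalent form Y = mean_Y + SD_Y * (X - mean_X) / SD_X at full precision:
Y = 59.25 + 6.1 * (65 - 57.75) / 6.25
Y = 59.25 + 6.1 * 7.25 / 6.25
Y = 59.25 + 44.225 / 6.25
Y = 59.25 + 7.076
Y = 66.326

66.326


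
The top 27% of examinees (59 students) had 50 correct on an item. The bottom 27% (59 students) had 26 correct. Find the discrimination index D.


p_upper = 50/59 = 0.8475
p_lower = 26/59 = 0.4407
D = 0.8475 - 0.4407 = 0.4068

0.4068


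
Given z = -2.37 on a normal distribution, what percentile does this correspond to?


CDF(z) = 0.5 * (1 + erf(z/sqrt(2)))
erf(-1.6758) = -0.9822
CDF = 0.0089
Percentile rank = 0.0089 * 100 = 0.89

0.89


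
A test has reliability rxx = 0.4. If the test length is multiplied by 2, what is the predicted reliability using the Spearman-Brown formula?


r_new = (n * rxx) / (1 + (n-1) * rxx)
r_new = (2 * 0.4) / (1 + 1 * 0.4)
r_new = 0.8 / 1.4
r_new = 0.5714

0.5714


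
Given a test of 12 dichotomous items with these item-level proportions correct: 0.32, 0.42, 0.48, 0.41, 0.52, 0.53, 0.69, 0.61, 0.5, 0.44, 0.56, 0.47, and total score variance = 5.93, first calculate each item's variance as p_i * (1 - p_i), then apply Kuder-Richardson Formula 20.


For each item, compute p_i * q_i:
  Item 1: 0.32 * 0.68 = 0.2176
  Item 2: 0.42 * 0.58 = 0.2436
  Item 3: 0.48 * 0.52 = 0.2496
  Item 4: 0.41 * 0.59 = 0.2419
  Item 5: 0.52 * 0.48 = 0.2496
  Item 6: 0.53 * 0.47 = 0.2491
  Item 7: 0.69 * 0.31 = 0.2139
  Item 8: 0.61 * 0.39 = 0.2379
  Item 9: 0.5 * 0.5 = 0.25
  Item 10: 0.44 * 0.56 = 0.2464
  Item 11: 0.56 * 0.44 = 0.2464
  Item 12: 0.47 * 0.53 = 0.2491
Sum(p_i * q_i) = 0.2176 + 0.2436 + 0.2496 + 0.2419 + 0.2496 + 0.2491 + 0.2139 + 0.2379 + 0.25 + 0.2464 + 0.2464 + 0.2491 = 2.8951
KR-20 = (k/(k-1)) * (1 - Sum(p_i*q_i) / Var_total)
= (12/11) * (1 - 2.8951/5.93)
= 1.0909 * 0.5118
KR-20 = 0.5583

0.5583


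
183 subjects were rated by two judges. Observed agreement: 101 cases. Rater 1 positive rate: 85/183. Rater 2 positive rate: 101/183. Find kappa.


P_o = 101/183 = 0.551913
P_e = (85*101 + 98*82) / 33489 = 0.496312
kappa = (P_o - P_e) / (1 - P_e)
kappa = (0.551913 - 0.496312) / (1 - 0.496312)
kappa = 0.1104

0.1104


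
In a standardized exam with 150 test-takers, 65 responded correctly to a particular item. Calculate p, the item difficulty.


Item difficulty p = number correct / total examinees
p = 65 / 150
p = 0.4333

0.4333


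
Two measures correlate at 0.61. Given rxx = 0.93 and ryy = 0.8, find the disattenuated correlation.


r_corrected = rxy / sqrt(rxx * ryy)
= 0.61 / sqrt(0.93 * 0.8)
= 0.61 / sqrt(0.744)
= 0.61 / 0.862554
r_corrected = 0.7072

0.7072


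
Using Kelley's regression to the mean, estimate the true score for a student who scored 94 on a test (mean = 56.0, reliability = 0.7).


T_est = rxx * X + (1 - rxx) * mean
T_est = 0.7 * 94 + 0.3 * 56.0
T_est = 65.8 + 16.8
T_est = 82.6

82.6


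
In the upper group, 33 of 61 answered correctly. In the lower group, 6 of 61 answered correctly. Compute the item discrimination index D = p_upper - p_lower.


p_upper = 33/61 = 0.541
p_lower = 6/61 = 0.0984
D = 0.541 - 0.0984 = 0.4426

0.4426


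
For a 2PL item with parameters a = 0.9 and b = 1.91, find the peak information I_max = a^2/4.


For 2PL, max info at theta = b = 1.91
I_max = a^2 / 4 = 0.9^2 / 4
= 0.81 / 4
I_max = 0.2025

0.2025


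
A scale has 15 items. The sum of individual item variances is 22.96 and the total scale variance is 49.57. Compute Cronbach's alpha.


alpha = (k/(k-1)) * (1 - sum(si^2)/s_total^2)
= (15/14) * (1 - 22.96/49.57)
alpha = 0.5752

0.5752


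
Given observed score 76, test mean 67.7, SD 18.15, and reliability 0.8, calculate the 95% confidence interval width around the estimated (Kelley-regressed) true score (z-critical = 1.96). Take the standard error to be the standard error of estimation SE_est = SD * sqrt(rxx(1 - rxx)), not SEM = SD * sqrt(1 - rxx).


True score estimate = 0.8*76 + 0.2*67.7 = 74.34
SE_est = SD * sqrt(rxx * (1 - rxx)) = 18.15 * sqrt(0.8 * 0.2) = 18.15 * sqrt(0.16) = 7.26
CI = T_est +/- z * SE_est, so width = 2 * z * SE_est = 2 * 1.96 * 7.26
Width = 28.4592

28.4592


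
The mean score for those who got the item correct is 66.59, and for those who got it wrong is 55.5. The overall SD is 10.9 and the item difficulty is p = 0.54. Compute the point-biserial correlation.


q = 1 - p = 0.46
rpb = ((M1 - M0) / SD) * sqrt(p * q)
rpb = ((66.59 - 55.5) / 10.9) * sqrt(0.54 * 0.46)
rpb = 0.5071

0.5071


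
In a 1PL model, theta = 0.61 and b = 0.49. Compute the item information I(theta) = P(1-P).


P = 1/(1+exp(-(0.61-0.49))) = 0.53
I = P*(1-P) = 0.53 * 0.47
I = 0.2491

0.2491


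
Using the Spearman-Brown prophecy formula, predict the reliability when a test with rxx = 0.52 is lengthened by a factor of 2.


r_new = (n * rxx) / (1 + (n-1) * rxx)
r_new = (2 * 0.52) / (1 + 1 * 0.52)
r_new = 1.04 / 1.52
r_new = 0.6842

0.6842


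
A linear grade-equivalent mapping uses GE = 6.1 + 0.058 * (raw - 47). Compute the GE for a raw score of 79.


raw - median = 79 - 47 = 32
slope * diff = 0.058 * 32 = 1.856
GE = 6.1 + 1.856
GE = 7.956

7.956


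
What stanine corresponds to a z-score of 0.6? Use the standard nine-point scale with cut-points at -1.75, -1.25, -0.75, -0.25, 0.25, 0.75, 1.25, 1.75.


Stanine boundaries: [-1.75, -1.25, -0.75, -0.25, 0.25, 0.75, 1.25, 1.75]
z = 0.6
Check each boundary:
  z >= -1.75 -> could be stanine 2
  z >= -1.25 -> could be stanine 3
  z >= -0.75 -> could be stanine 4
  z >= -0.25 -> could be stanine 5
  z >= 0.25 -> could be stanine 6
  z < 0.75
  z < 1.25
  z < 1.75
Highest qualifying boundary gives stanine = 6

6


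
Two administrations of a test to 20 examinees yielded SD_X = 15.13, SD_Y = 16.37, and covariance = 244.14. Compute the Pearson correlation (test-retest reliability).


r = cov(X,Y) / (SD_X * SD_Y)
r = 244.14 / (15.13 * 16.37)
r = 244.14 / 247.6781
r = 0.9857

0.9857


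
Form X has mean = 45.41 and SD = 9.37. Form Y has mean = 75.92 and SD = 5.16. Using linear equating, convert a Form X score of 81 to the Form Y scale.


slope = SD_Y / SD_X = 5.16 / 9.37 ~ 0.5507
intercept = mean_Y - slope * mean_X = 75.92 - (5.16 / 9.37) * 45.41 ~ 50.913
Y = slope * X + intercept. To avoid rounding drift from the rounded slope/intercept, evaluate the equivalent form Y = mean_Y + SD_Y * (X - mean_X) / SD_X at full precision:
Y = 75.92 + 5.16 * (81 - 45.41) / 9.37
Y = 75.92 + 5.16 * 35.59 / 9.37
Y = 75.92 + 183.6444 / 9.37
Y = 75.92 + 19.5992
Y = 95.5192

95.5192


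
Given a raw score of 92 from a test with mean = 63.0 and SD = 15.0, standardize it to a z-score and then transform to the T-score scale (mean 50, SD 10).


z = (X - mean) / SD = (92 - 63.0) / 15.0
z = 29.0 / 15.0
z = 1.9333
T-score = T = 50 + 10z
Carry z at full precision (z = 29.0 / 15.0) into the conversion:
T-score = 50 + 10 * (29.0 / 15.0) = 50 + 290 / 15.0
T-score = 50 + 19.3333
T-score = 69.3333

69.3333


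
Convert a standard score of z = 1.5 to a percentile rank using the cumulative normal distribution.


CDF(z) = 0.5 * (1 + erf(z/sqrt(2)))
erf(1.0607) = 0.8664
CDF = 0.9332
Percentile rank = 0.9332 * 100 = 93.32

93.32


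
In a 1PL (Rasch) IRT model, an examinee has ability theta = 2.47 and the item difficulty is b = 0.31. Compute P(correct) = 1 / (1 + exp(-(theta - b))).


theta - b = 2.47 - 0.31 = 2.16
exp(-(theta - b)) = exp(-2.16) = 0.1153
P = 1 / (1 + 0.1153)
P = 0.8966

0.8966


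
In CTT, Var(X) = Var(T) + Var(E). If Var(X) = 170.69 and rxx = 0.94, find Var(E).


var_true = rxx * var_obs = 0.94 * 170.69 = 160.4486
var_error = var_obs - var_true
var_error = 170.69 - 160.4486
var_error = 10.2414

10.2414


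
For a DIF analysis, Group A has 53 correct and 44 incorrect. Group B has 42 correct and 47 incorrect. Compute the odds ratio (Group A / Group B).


Odds_A = 53/44 = 1.2045
Odds_B = 42/47 = 0.8936
OR = Odds_A / Odds_B = 1.2045 / 0.8936
Exactly, OR = (53 * 47) / (44 * 42) = 2491 / 1848
OR = 1.3479

1.3479


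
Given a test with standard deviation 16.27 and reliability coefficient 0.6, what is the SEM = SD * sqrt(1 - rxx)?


SEM = SD * sqrt(1 - rxx)
SEM = 16.27 * sqrt(1 - 0.6)
SEM = 16.27 * sqrt(0.4) = 16.27 * 0.632456
SEM = 10.2901

10.2901


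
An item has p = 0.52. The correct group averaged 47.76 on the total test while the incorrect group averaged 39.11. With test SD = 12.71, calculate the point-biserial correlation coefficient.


q = 1 - p = 0.48
rpb = ((M1 - M0) / SD) * sqrt(p * q)
rpb = ((47.76 - 39.11) / 12.71) * sqrt(0.52 * 0.48)
rpb = 0.34

0.34


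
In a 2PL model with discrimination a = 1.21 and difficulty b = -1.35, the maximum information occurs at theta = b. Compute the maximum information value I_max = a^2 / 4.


For 2PL, max info at theta = b = -1.35
I_max = a^2 / 4 = 1.21^2 / 4
= 1.4641 / 4
I_max = 0.366

0.366


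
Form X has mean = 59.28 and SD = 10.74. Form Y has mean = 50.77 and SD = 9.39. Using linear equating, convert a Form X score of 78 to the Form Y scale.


slope = SD_Y / SD_X = 9.39 / 10.74 ~ 0.8743
intercept = mean_Y - slope * mean_X = 50.77 - (9.39 / 10.74) * 59.28 ~ -1.0586
Y = slope * X + intercept. To avoid rounding drift from the rounded slope/intercept, evaluate the equivalent form Y = mean_Y + SD_Y * (X - mean_X) / SD_X at full precision:
Y = 50.77 + 9.39 * (78 - 59.28) / 10.74
Y = 50.77 + 9.39 * 18.72 / 10.74
Y = 50.77 + 175.7808 / 10.74
Y = 50.77 + 16.3669
Y = 67.1369

67.1369


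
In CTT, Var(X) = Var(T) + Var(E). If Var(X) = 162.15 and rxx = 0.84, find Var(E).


var_true = rxx * var_obs = 0.84 * 162.15 = 136.206
var_error = var_obs - var_true
var_error = 162.15 - 136.206
var_error = 25.944

25.944


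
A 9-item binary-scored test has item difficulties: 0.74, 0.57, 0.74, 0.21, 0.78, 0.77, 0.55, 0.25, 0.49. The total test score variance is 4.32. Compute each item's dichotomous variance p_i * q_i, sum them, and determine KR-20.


For each item, compute p_i * q_i:
  Item 1: 0.74 * 0.26 = 0.1924
  Item 2: 0.57 * 0.43 = 0.2451
  Item 3: 0.74 * 0.26 = 0.1924
  Item 4: 0.21 * 0.79 = 0.1659
  Item 5: 0.78 * 0.22 = 0.1716
  Item 6: 0.77 * 0.23 = 0.1771
  Item 7: 0.55 * 0.45 = 0.2475
  Item 8: 0.25 * 0.75 = 0.1875
  Item 9: 0.49 * 0.51 = 0.2499
Sum(p_i * q_i) = 0.1924 + 0.2451 + 0.1924 + 0.1659 + 0.1716 + 0.1771 + 0.2475 + 0.1875 + 0.2499 = 1.8294
KR-20 = (k/(k-1)) * (1 - Sum(p_i*q_i) / Var_total)
= (9/8) * (1 - 1.8294/4.32)
= 1.125 * 0.5765
KR-20 = 0.6486

0.6486


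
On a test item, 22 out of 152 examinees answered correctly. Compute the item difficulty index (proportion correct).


Item difficulty p = number correct / total examinees
p = 22 / 152
p = 0.1447

0.1447


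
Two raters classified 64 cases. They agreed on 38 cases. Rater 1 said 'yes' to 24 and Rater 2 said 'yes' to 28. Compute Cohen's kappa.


P_o = 38/64 = 0.59375
P_e = (24*28 + 40*36) / 4096 = 0.515625
kappa = (P_o - P_e) / (1 - P_e)
kappa = (0.59375 - 0.515625) / (1 - 0.515625)
kappa = 0.1613

0.1613


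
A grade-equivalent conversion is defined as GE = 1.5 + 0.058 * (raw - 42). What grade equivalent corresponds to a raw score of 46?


raw - median = 46 - 42 = 4
slope * diff = 0.058 * 4 = 0.232
GE = 1.5 + 0.232
GE = 1.732

1.732


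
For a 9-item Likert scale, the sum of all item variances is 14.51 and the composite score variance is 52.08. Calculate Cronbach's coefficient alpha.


alpha = (k/(k-1)) * (1 - sum(si^2)/s_total^2)
= (9/8) * (1 - 14.51/52.08)
alpha = 0.8116

0.8116


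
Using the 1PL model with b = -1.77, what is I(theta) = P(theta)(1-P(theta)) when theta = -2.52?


P = 1/(1+exp(-(-2.52--1.77))) = 0.3208
I = P*(1-P) = 0.3208 * 0.6792
I = 0.2179

0.2179


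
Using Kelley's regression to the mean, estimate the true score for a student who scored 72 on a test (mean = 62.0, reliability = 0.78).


T_est = rxx * X + (1 - rxx) * mean
T_est = 0.78 * 72 + 0.22 * 62.0
T_est = 56.16 + 13.64
T_est = 69.8

69.8


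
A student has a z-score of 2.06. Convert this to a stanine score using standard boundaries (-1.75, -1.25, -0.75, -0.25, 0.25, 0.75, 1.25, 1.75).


Stanine boundaries: [-1.75, -1.25, -0.75, -0.25, 0.25, 0.75, 1.25, 1.75]
z = 2.06
Check each boundary:
  z >= -1.75 -> could be stanine 2
  z >= -1.25 -> could be stanine 3
  z >= -0.75 -> could be stanine 4
  z >= -0.25 -> could be stanine 5
  z >= 0.25 -> could be stanine 6
  z >= 0.75 -> could be stanine 7
  z >= 1.25 -> could be stanine 8
  z >= 1.75 -> could be stanine 9
Highest qualifying boundary gives stanine = 9

9


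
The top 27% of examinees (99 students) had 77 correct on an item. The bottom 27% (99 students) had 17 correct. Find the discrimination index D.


p_upper = 77/99 = 0.7778
p_lower = 17/99 = 0.1717
D = 0.7778 - 0.1717 = 0.6061

0.6061


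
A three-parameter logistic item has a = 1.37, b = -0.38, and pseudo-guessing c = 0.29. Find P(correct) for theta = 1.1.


logit = 1.37*(1.1 - -0.38) = 2.0276
P* = 1/(1 + exp(-2.0276)) = 0.8837
P = 0.29 + (1 - 0.29) * 0.8837
P = 0.9174

0.9174


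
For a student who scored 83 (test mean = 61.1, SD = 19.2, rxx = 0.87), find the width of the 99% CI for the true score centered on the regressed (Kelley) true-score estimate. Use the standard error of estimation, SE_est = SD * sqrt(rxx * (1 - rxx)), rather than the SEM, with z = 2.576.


True score estimate = 0.87*83 + 0.13*61.1 = 80.153
SE_est = SD * sqrt(rxx * (1 - rxx)) = 19.2 * sqrt(0.87 * 0.13) = 19.2 * sqrt(0.1131) = 6.457026
CI = T_est +/- z * SE_est, so width = 2 * z * SE_est = 2 * 2.576 * 6.457026
Width = 33.2666

33.2666


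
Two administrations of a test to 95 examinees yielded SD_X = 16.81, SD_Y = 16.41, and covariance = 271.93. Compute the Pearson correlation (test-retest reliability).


r = cov(X,Y) / (SD_X * SD_Y)
r = 271.93 / (16.81 * 16.41)
r = 271.93 / 275.8521
r = 0.9858

0.9858


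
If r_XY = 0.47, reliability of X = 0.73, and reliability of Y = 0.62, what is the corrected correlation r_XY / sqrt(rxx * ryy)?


r_corrected = rxy / sqrt(rxx * ryy)
= 0.47 / sqrt(0.73 * 0.62)
= 0.47 / sqrt(0.4526)
= 0.47 / 0.672756
r_corrected = 0.6986

0.6986


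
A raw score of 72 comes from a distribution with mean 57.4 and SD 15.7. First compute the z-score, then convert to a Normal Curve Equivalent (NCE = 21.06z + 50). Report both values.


z = (X - mean) / SD = (72 - 57.4) / 15.7
z = 14.6 / 15.7
z = 0.9299
NCE = NCE = 21.06z + 50
Carry z at full precision (z = 14.6 / 15.7) into the conversion:
NCE = 21.06 * (14.6 / 15.7) + 50 = 307.476 / 15.7 + 50
NCE = 19.5845 + 50
NCE = 69.5845

69.5845


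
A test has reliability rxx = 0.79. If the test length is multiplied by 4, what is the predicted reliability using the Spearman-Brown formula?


r_new = (n * rxx) / (1 + (n-1) * rxx)
r_new = (4 * 0.79) / (1 + 3 * 0.79)
r_new = 3.16 / 3.37
r_new = 0.9377

0.9377


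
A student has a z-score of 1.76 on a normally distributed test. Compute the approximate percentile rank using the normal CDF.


CDF(z) = 0.5 * (1 + erf(z/sqrt(2)))
erf(1.2445) = 0.9216
CDF = 0.9608
Percentile rank = 0.9608 * 100 = 96.08

96.08
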